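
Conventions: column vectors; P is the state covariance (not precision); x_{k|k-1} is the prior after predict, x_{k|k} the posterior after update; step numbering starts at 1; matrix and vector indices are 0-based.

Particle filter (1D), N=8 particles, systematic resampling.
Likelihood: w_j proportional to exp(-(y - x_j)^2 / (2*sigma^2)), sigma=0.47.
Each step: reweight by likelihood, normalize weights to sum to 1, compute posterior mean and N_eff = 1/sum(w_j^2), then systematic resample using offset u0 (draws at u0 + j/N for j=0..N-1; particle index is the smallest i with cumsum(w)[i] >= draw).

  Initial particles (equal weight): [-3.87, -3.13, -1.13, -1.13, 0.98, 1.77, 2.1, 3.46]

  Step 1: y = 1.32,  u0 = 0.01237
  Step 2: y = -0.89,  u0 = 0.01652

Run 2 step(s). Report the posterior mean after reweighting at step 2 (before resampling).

post_mean = 0.9802

step 1: w=[0.0000, 0.0000, 0.0000, 0.0000, 0.4653, 0.3822, 0.1525, 0.0000]  mean=1.4528  Neff=2.5919  idx=[4, 4, 4, 4, 5, 5, 5, 6]
step 2: w=[0.2499, 0.2499, 0.2499, 0.2499, 0.0001, 0.0001, 0.0001, 0.0000]  mean=0.9802  Neff=4.0018  idx=[0, 0, 1, 1, 2, 2, 3, 3]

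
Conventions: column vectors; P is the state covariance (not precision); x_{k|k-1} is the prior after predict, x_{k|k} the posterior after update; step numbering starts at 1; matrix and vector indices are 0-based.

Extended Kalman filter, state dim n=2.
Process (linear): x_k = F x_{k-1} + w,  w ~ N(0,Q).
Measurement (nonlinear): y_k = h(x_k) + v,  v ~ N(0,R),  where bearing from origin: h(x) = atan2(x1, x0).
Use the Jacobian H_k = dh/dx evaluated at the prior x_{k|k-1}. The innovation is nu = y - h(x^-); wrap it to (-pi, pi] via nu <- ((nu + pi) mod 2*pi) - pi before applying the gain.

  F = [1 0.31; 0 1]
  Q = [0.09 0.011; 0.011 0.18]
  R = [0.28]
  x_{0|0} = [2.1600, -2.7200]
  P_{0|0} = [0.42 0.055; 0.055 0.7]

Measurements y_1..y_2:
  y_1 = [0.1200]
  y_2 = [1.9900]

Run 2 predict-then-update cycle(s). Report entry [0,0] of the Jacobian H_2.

step 1: x^-=[1.3168, -2.7200]  P^-=[0.6114 0.2830; 0.2830 0.8800]  H_jac=[0.2978 0.1442]  S=[0.3768]  K=[0.5915; 0.5604]  nu=[1.2399]  x^+=[2.0502, -2.0252]  P^+=[0.4795 0.1581; 0.1581 0.7617]
step 2: x^-=[1.4224, -2.0252]  P^-=[0.7407 0.4052; 0.4052 0.9417]  H_jac=[0.3307 0.2323]  S=[0.4740]  K=[0.7153; 0.7440]  nu=[2.9485]  x^+=[3.5313, 0.1686]  P^+=[0.4982 0.1529; 0.1529 0.6792]

H_jac[0,0] = 0.3307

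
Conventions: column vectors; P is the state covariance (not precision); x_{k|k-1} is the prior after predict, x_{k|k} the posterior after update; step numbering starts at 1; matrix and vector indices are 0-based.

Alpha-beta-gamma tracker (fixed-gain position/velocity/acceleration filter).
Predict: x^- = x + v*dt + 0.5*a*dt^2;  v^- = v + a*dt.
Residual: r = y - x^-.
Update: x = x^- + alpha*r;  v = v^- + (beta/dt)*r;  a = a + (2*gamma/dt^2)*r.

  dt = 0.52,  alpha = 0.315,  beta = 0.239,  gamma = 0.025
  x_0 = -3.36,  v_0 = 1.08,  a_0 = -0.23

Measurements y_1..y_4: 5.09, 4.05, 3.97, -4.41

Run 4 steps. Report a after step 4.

step 1: x_pred=-2.8295  r=7.9195  x^+=-0.3349  v^+=4.6003  a^+=1.2344
step 2: x_pred=2.2242  r=1.8258  x^+=2.7993  v^+=6.0814  a^+=1.5720
step 3: x_pred=6.1742  r=-2.2042  x^+=5.4799  v^+=5.8857  a^+=1.1644
step 4: x_pred=8.6979  r=-13.1079  x^+=4.5689  v^+=0.4667  a^+=-1.2594

a_post = -1.2594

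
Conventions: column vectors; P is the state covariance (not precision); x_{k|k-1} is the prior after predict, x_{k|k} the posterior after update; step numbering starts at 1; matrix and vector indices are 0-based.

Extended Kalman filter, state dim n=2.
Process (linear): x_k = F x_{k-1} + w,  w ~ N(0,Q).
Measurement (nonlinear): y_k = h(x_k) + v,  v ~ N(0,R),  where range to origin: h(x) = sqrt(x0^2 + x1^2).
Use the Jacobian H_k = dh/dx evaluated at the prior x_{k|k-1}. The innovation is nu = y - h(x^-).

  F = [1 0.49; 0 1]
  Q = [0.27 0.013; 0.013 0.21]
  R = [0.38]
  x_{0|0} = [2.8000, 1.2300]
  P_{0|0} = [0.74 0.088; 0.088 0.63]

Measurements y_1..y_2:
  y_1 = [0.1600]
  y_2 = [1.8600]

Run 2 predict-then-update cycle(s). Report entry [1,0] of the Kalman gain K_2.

step 1: x^-=[3.4027, 1.2300]  P^-=[1.2475 0.4097; 0.4097 0.8400]  H_jac=[0.9404 0.3399]  S=[1.8424]  K=[0.7124; 0.3641]  nu=[-3.4582]  x^+=[0.9391, -0.0292]  P^+=[0.3125 -0.0682; -0.0682 0.5957]
step 2: x^-=[0.9248, -0.0292]  P^-=[0.6587 0.2367; 0.2367 0.8057]  H_jac=[0.9995 -0.0316]  S=[1.0239]  K=[0.6357; 0.2062]  nu=[0.9347]  x^+=[1.5190, 0.1635]  P^+=[0.2449 0.1025; 0.1025 0.7622]

K[1,0] = 0.2062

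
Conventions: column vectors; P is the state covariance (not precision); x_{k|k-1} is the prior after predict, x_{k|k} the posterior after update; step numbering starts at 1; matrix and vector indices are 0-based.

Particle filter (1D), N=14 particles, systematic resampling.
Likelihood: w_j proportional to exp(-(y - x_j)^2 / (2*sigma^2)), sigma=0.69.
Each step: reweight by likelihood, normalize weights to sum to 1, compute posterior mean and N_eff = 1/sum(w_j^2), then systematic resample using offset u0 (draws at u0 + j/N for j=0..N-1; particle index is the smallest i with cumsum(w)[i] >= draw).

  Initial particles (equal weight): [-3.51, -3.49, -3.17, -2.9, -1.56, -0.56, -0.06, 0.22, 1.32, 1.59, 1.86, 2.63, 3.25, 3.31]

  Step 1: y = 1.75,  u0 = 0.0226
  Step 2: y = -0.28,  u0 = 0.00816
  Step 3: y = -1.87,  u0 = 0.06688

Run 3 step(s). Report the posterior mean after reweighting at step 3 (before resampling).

step 1: w=[0.0000, 0.0000, 0.0000, 0.0000, 0.0000, 0.0010, 0.0091, 0.0243, 0.2339, 0.2765, 0.2804, 0.1259, 0.0267, 0.0220]  mean=1.7653  Neff=4.3950  idx=[7, 8, 8, 8, 9, 9, 9, 9, 10, 10, 10, 10, 11, 11]
step 2: w=[0.6944, 0.0614, 0.0614, 0.0614, 0.0229, 0.0229, 0.0229, 0.0229, 0.0074, 0.0074, 0.0074, 0.0074, 0.0001, 0.0001]  mean=0.5972  Neff=2.0169  idx=[0, 0, 0, 0, 0, 0, 0, 0, 0, 0, 1, 2, 3, 6]
step 3: w=[0.0999, 0.0999, 0.0999, 0.0999, 0.0999, 0.0999, 0.0999, 0.0999, 0.0999, 0.0999, 0.0002, 0.0002, 0.0002, 0.0000]  mean=0.2208  Neff=10.0141  idx=[0, 1, 2, 2, 3, 4, 4, 5, 6, 7, 7, 8, 9, 9]

post_mean = 0.2208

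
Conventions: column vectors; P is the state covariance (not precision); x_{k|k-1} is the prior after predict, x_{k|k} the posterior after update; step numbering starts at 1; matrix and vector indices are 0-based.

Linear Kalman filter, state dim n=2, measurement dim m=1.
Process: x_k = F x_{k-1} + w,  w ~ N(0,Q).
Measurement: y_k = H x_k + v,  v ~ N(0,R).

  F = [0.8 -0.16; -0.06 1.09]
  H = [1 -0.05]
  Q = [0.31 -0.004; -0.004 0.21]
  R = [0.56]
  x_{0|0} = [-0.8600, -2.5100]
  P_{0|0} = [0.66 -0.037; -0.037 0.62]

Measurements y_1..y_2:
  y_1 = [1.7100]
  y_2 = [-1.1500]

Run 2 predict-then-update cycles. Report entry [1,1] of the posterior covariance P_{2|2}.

step 1: x^-=[-0.2864, -2.6843]  P^-=[0.7577 -0.1764; -0.1764 0.9538]  S=[1.3378]  K=[0.5730; -0.1675]  nu=[1.8622]  x^+=[0.7807, -2.9963]  P^+=[0.3185 -0.0480; -0.0480 0.9163]
step 2: x^-=[1.1039, -3.3128]  P^-=[0.5496 -0.2214; -0.2214 1.3061]  S=[1.1350]  K=[0.4940; -0.2526]  nu=[-2.4196]  x^+=[-0.0913, -2.7016]  P^+=[0.2726 -0.0798; -0.0798 1.2336]

P_post[1,1] = 1.2336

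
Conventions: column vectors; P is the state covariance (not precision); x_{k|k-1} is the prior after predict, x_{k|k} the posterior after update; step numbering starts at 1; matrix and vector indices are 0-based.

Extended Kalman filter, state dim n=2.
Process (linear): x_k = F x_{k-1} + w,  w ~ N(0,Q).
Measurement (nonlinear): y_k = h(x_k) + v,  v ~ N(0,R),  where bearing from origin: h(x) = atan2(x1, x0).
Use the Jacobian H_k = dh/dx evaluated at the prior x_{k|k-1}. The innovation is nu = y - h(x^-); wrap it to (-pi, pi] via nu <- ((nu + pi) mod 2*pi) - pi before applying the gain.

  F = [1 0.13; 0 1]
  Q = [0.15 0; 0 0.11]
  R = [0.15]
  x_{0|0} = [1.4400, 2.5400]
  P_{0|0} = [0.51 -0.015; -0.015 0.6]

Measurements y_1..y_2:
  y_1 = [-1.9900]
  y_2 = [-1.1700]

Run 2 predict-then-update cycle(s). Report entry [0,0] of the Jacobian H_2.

H_jac[0,0] = -0.0530

step 1: x^-=[1.7702, 2.5400]  P^-=[0.6662 0.0630; 0.0630 0.7100]  H_jac=[-0.2650 0.1847]  S=[0.2148]  K=[-0.7676; 0.5326]  nu=[-2.9521]  x^+=[4.0364, 0.9676]  P^+=[0.5396 0.1508; 0.1508 0.6491]
step 2: x^-=[4.1621, 0.9676]  P^-=[0.7398 0.2352; 0.2352 0.7591]  H_jac=[-0.0530 0.2279]  S=[0.1858]  K=[0.0776; 0.8640]  nu=[-1.3984]  x^+=[4.0537, -0.2406]  P^+=[0.7387 0.2228; 0.2228 0.6203]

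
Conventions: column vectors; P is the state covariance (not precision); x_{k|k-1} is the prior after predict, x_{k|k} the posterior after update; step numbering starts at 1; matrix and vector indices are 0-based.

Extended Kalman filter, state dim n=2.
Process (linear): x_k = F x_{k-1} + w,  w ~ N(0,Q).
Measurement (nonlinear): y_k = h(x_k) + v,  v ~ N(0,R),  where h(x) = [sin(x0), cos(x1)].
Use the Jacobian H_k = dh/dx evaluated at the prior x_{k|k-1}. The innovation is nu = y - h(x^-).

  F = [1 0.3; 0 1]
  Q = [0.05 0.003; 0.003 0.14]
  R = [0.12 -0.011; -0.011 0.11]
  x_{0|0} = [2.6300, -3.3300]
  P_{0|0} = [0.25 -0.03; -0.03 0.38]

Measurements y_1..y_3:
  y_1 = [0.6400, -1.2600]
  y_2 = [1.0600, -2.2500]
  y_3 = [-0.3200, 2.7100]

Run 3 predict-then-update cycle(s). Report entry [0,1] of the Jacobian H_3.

step 1: x^-=[1.6310, -3.3300]  P^-=[0.3162 0.0870; 0.0870 0.5200]  H_jac=[-0.0602 0.0000; 0.0000 -0.1873]  S=[0.1211 -0.0100; -0.0100 0.1282]  K=[-0.1686 -0.1402; -0.1067 -0.7678]  nu=[-0.3582, -0.2777]  x^+=[1.7303, -3.0786]  P^+=[0.3107 0.0725; 0.0725 0.4447]
step 2: x^-=[0.8068, -3.0786]  P^-=[0.4442 0.2089; 0.2089 0.5847]  H_jac=[0.6918 0.0000; 0.0000 0.0630]  S=[0.3326 -0.0019; -0.0019 0.1123]  K=[0.9247 0.1328; 0.4363 0.3352]  nu=[0.3379, -1.2520]  x^+=[0.9531, -3.3508]  P^+=[0.1583 0.0704; 0.0704 0.5093]
step 3: x^-=[-0.0522, -3.3508]  P^-=[0.2963 0.2261; 0.2261 0.6493]  H_jac=[0.9986 0.0000; 0.0000 -0.2077]  S=[0.4155 -0.0579; -0.0579 0.1380]  K=[0.7060 -0.0441; 0.4326 -0.7957]  nu=[-0.2678, 3.6882]  x^+=[-0.4039, -6.4012]  P^+=[0.0853 0.0607; 0.0607 0.4443]

H_jac[0,1] = 0.0000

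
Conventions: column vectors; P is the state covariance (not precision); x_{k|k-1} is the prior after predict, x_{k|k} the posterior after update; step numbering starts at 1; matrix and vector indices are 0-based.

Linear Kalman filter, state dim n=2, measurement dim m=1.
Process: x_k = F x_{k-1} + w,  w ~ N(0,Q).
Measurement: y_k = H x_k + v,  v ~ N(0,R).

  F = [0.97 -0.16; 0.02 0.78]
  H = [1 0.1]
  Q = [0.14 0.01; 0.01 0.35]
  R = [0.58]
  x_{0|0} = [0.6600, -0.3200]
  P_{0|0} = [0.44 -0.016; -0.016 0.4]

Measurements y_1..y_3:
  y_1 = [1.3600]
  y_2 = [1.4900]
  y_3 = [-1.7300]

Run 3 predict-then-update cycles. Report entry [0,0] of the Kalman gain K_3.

K[0,0] = 0.4188

step 1: x^-=[0.6914, -0.2364]  P^-=[0.5692 -0.0434; -0.0434 0.5930]  S=[1.1464]  K=[0.4927; 0.0138]  nu=[0.6922]  x^+=[1.0325, -0.2268]  P^+=[0.2909 -0.0513; -0.0513 0.5928]
step 2: x^-=[1.0378, -0.1563]  P^-=[0.4448 -0.0970; -0.0970 0.7092]  S=[1.0125]  K=[0.4297; -0.0257]  nu=[0.4678]  x^+=[1.2388, -0.1683]  P^+=[0.2578 -0.0858; -0.0858 0.7085]
step 3: x^-=[1.2286, -0.1065]  P^-=[0.4273 -0.1380; -0.1380 0.7785]  S=[0.9875]  K=[0.4188; -0.0610]  nu=[-2.9479]  x^+=[-0.0059, 0.0732]  P^+=[0.2542 -0.1128; -0.1128 0.7748]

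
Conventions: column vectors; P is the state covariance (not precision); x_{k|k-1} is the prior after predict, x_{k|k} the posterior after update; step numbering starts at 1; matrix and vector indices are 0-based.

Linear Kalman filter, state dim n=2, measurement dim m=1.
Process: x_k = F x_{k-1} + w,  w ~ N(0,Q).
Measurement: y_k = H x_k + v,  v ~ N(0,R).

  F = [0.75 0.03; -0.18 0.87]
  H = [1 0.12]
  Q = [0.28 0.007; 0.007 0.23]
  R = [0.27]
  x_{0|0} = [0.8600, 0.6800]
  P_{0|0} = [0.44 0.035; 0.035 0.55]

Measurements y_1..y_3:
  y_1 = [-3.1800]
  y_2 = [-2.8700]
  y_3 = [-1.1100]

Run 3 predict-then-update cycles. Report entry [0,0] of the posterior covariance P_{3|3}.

step 1: x^-=[0.6654, 0.4368]  P^-=[0.5296 -0.0154; -0.0154 0.6496]  S=[0.8052]  K=[0.6554; 0.0777]  nu=[-3.8978]  x^+=[-1.8891, 0.1340]  P^+=[0.1837 -0.0564; -0.0564 0.6447]
step 2: x^-=[-1.4128, 0.4566]  P^-=[0.3814 -0.0375; -0.0375 0.7416]  S=[0.6531]  K=[0.5771; 0.0789]  nu=[-1.5120]  x^+=[-2.2854, 0.3373]  P^+=[0.1639 -0.0672; -0.0672 0.7375]
step 3: x^-=[-1.7039, 0.7048]  P^-=[0.3698 -0.0394; -0.0394 0.8146]  S=[0.6421]  K=[0.5686; 0.0909]  nu=[0.5093]  x^+=[-1.4143, 0.7512]  P^+=[0.1622 -0.0726; -0.0726 0.8093]

P_post[0,0] = 0.1622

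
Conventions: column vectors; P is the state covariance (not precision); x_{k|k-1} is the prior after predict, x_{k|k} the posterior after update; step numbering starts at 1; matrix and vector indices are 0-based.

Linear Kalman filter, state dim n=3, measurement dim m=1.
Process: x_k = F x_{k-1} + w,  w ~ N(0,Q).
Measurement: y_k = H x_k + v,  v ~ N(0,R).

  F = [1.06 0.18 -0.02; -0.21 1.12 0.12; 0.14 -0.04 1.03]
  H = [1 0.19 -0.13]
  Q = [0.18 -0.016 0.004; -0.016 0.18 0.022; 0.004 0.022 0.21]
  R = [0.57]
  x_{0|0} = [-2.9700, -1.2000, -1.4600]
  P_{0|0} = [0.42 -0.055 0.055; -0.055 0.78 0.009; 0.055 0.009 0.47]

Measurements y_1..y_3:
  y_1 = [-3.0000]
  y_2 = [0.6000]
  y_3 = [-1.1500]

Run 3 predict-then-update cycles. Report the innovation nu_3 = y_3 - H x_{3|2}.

step 1: x^-=[-3.3350, -0.8955, -1.8716]  P^-=[0.6540 -0.0094 0.1135; -0.0094 1.2092 0.0231; 0.1135 0.0231 0.7338]  S=[1.2458]  K=[0.5117; 0.1745; 0.0181]  nu=[0.2618]  x^+=[-3.2010, -0.8498, -1.8669]  P^+=[0.3278 -0.1206 0.1020; -0.1206 1.1713 0.0191; 0.1020 0.0191 0.7334]
step 2: x^-=[-3.5087, -0.5036, -2.3370]  P^-=[0.5361 0.0202 0.1458; 0.0202 1.7310 0.0323; 0.1458 0.0323 1.0256]  S=[1.1541]  K=[0.4514; 0.2988; 0.0162]  nu=[3.9006]  x^+=[-1.7479, 0.6620, -2.2740]  P^+=[0.3009 -0.1355 0.1374; -0.1355 1.6280 0.0267; 0.1374 0.0267 1.0253]
step 3: x^-=[-1.6881, 0.8357, -2.6134]  P^-=[0.5135 0.1050 0.1728; 0.1050 2.3142 0.0478; 0.1728 0.0478 1.3452]  S=[1.1825]  K=[0.4322; 0.4554; 0.0059]  nu=[0.0396]  x^+=[-1.6710, 0.8537, -2.6132]  P^+=[0.2927 -0.1277 0.1698; -0.1277 2.0689 0.0446; 0.1698 0.0446 1.3451]

innov = [0.0396]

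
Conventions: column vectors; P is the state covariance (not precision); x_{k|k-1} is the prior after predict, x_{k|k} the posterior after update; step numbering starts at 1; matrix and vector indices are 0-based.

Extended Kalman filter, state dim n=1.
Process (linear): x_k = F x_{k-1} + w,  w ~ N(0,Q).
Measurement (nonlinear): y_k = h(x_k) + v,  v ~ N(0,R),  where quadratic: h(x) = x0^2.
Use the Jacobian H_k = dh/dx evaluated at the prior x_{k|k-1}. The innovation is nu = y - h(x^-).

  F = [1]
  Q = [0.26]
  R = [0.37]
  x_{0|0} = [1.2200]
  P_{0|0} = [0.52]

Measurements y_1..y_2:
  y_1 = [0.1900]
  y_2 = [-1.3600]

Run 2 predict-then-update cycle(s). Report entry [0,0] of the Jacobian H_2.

step 1: x^-=[1.2200]  P^-=[0.7800]  H_jac=[2.4400]  S=[5.0138]  K=[0.3796]  nu=[-1.2984]  x^+=[0.7271]  P^+=[0.0576]
step 2: x^-=[0.7271]  P^-=[0.3176]  H_jac=[1.4543]  S=[1.0416]  K=[0.4434]  nu=[-1.8887]  x^+=[-0.1103]  P^+=[0.1128]

H_jac[0,0] = 1.4543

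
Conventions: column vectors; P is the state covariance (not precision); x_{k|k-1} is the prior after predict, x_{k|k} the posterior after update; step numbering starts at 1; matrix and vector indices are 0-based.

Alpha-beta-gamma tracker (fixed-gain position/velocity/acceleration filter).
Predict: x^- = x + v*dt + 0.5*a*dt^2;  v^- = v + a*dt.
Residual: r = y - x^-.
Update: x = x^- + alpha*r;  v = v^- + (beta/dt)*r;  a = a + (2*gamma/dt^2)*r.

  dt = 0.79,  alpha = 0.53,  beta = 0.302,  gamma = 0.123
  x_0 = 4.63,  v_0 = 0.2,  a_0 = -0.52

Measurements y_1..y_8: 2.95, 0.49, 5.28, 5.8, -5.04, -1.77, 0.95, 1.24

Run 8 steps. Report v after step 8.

step 1: x_pred=4.6257  r=-1.6757  x^+=3.7376  v^+=-0.8514  a^+=-1.1805
step 2: x_pred=2.6966  r=-2.2066  x^+=1.5271  v^+=-2.6275  a^+=-2.0503
step 3: x_pred=-1.1885  r=6.4685  x^+=2.2398  v^+=-1.7745  a^+=0.4994
step 4: x_pred=0.9938  r=4.8062  x^+=3.5411  v^+=0.4573  a^+=2.3938
step 5: x_pred=4.6493  r=-9.6893  x^+=-0.4860  v^+=-1.3556  a^+=-1.4254
step 6: x_pred=-2.0018  r=0.2318  x^+=-1.8789  v^+=-2.3931  a^+=-1.3340
step 7: x_pred=-4.1858  r=5.1358  x^+=-1.4638  v^+=-1.4837  a^+=0.6903
step 8: x_pred=-2.4205  r=3.6605  x^+=-0.4804  v^+=0.4610  a^+=2.1332

v_post = 0.4610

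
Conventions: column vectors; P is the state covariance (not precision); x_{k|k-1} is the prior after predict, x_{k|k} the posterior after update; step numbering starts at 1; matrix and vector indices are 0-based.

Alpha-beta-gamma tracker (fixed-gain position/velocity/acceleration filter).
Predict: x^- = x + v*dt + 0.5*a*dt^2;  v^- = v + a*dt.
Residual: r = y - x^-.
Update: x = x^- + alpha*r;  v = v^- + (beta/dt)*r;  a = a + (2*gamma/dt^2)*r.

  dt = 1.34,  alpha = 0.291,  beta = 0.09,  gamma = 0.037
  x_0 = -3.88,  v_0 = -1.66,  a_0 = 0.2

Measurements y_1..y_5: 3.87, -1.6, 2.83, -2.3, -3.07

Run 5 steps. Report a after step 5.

step 1: x_pred=-5.9248  r=9.7948  x^+=-3.0745  v^+=-0.7341  a^+=0.6037
step 2: x_pred=-3.5163  r=1.9163  x^+=-2.9587  v^+=0.2035  a^+=0.6826
step 3: x_pred=-2.0731  r=4.9031  x^+=-0.6463  v^+=1.4475  a^+=0.8847
step 4: x_pred=2.0877  r=-4.3877  x^+=0.8108  v^+=2.3383  a^+=0.7039
step 5: x_pred=4.5762  r=-7.6462  x^+=2.3511  v^+=2.7680  a^+=0.3888

a_post = 0.3888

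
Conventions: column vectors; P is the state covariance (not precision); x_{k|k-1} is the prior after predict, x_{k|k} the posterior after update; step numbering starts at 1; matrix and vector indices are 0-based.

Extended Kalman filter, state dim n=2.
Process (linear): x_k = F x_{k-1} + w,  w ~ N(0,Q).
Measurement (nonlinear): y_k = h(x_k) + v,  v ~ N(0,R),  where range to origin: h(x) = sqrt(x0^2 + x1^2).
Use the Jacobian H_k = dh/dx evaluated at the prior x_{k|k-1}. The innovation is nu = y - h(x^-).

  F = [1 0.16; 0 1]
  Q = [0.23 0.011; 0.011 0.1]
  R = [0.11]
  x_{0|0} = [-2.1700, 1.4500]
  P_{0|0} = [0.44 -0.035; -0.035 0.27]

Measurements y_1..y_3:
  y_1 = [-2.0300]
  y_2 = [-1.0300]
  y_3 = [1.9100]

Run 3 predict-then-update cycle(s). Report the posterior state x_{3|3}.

x_post = [-1.0543, -1.4327]

step 1: x^-=[-1.9380, 1.4500]  P^-=[0.6657 0.0192; 0.0192 0.3700]  H_jac=[-0.8007 0.5991]  S=[0.6512]  K=[-0.8009; 0.3168]  nu=[-4.4504]  x^+=[1.6264, 0.0401]  P^+=[0.2480 0.1844; 0.1844 0.3047]
step 2: x^-=[1.6328, 0.0401]  P^-=[0.5448 0.2442; 0.2442 0.4047]  H_jac=[0.9997 0.0246]  S=[0.6667]  K=[0.8259; 0.3810]  nu=[-2.6633]  x^+=[-0.5668, -0.9746]  P^+=[0.0900 0.0344; 0.0344 0.3079]
step 3: x^-=[-0.7228, -0.9746]  P^-=[0.3389 0.0946; 0.0946 0.4079]  H_jac=[-0.5957 -0.8032]  S=[0.5839]  K=[-0.4759; -0.6576]  nu=[0.6966]  x^+=[-1.0543, -1.4327]  P^+=[0.2067 -0.0881; -0.0881 0.1554]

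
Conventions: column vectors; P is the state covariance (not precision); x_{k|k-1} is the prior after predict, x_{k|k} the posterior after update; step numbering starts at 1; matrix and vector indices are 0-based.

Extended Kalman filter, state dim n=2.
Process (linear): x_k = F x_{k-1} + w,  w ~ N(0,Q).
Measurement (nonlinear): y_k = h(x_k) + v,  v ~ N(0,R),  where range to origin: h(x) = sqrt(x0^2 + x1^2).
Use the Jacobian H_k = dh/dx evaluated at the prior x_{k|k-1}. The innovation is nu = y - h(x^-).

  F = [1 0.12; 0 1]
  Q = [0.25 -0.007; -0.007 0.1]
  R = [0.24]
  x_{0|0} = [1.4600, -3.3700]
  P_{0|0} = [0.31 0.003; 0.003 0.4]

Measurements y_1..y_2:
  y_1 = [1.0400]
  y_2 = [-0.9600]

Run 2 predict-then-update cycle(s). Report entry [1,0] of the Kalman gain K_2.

K[1,0] = -0.5183

step 1: x^-=[1.0556, -3.3700]  P^-=[0.5665 0.0440; 0.0440 0.5000]  H_jac=[0.2989 -0.9543]  S=[0.7208]  K=[0.1767; -0.6437]  nu=[-2.4915]  x^+=[0.6155, -1.7663]  P^+=[0.5440 0.1260; 0.1260 0.2013]
step 2: x^-=[0.4035, -1.7663]  P^-=[0.8271 0.1431; 0.1431 0.3013]  H_jac=[0.2227 -0.9749]  S=[0.5053]  K=[0.0884; -0.5183]  nu=[-2.7718]  x^+=[0.1584, -0.3296]  P^+=[0.8232 0.1663; 0.1663 0.1656]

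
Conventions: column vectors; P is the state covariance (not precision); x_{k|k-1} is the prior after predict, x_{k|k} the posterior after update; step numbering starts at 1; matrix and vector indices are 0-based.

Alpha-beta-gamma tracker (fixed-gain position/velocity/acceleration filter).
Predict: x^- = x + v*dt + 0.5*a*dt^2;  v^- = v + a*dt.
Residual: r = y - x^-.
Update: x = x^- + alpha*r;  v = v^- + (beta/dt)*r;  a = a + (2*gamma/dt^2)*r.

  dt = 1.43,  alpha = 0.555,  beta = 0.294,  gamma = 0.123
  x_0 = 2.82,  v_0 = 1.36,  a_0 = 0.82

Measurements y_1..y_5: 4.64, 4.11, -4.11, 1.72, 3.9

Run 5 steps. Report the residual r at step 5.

resid = 7.6020

step 1: x_pred=5.6032  r=-0.9632  x^+=5.0686  v^+=2.3346  a^+=0.7041
step 2: x_pred=9.1270  r=-5.0170  x^+=6.3426  v^+=2.3100  a^+=0.1006
step 3: x_pred=9.7487  r=-13.8587  x^+=2.0571  v^+=-0.3954  a^+=-1.5666
step 4: x_pred=-0.1101  r=1.8301  x^+=0.9056  v^+=-2.2594  a^+=-1.3464
step 5: x_pred=-3.7020  r=7.6020  x^+=0.5171  v^+=-2.6219  a^+=-0.4319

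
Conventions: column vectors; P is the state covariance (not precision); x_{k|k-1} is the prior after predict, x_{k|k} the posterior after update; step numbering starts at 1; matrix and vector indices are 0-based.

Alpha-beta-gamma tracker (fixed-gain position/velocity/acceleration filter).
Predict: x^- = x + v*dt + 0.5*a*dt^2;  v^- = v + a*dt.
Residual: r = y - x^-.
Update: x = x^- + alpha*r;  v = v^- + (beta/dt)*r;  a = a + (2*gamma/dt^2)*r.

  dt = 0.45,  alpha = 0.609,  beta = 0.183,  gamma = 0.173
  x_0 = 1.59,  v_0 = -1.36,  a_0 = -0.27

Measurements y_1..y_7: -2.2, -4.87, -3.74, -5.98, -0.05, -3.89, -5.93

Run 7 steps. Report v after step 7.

v_post = 13.2001

step 1: x_pred=0.9507  r=-3.1507  x^+=-0.9681  v^+=-2.7628  a^+=-5.6534
step 2: x_pred=-2.7837  r=-2.0863  x^+=-4.0543  v^+=-6.1552  a^+=-9.2180
step 3: x_pred=-7.7574  r=4.0174  x^+=-5.3108  v^+=-8.6695  a^+=-2.3537
step 4: x_pred=-9.4504  r=3.4704  x^+=-7.3369  v^+=-8.3174  a^+=3.5760
step 5: x_pred=-10.7177  r=10.6677  x^+=-4.2211  v^+=-2.3700  a^+=21.8033
step 6: x_pred=-3.0800  r=-0.8100  x^+=-3.5733  v^+=7.1121  a^+=20.4193
step 7: x_pred=1.6946  r=-7.6246  x^+=-2.9488  v^+=13.2001  a^+=7.3915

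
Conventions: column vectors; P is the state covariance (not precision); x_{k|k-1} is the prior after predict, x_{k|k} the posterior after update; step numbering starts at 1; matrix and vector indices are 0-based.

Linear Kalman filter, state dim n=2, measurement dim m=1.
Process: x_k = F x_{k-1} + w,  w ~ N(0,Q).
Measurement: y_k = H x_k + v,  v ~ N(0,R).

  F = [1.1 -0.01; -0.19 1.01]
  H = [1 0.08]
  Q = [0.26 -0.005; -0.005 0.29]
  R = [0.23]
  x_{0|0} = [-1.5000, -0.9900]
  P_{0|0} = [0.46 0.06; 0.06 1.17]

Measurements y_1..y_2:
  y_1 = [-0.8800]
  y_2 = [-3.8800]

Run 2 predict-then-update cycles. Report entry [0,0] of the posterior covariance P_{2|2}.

step 1: x^-=[-1.6401, -0.7149]  P^-=[0.8154 -0.0462; -0.0462 1.4771]  S=[1.0475]  K=[0.7749; 0.0687]  nu=[0.8173]  x^+=[-1.0068, -0.6587]  P^+=[0.1864 -0.1020; -0.1020 1.4721]
step 2: x^-=[-1.1008, -0.4740]  P^-=[0.4879 -0.1723; -0.1723 1.8376]  S=[0.7021]  K=[0.6753; -0.0360]  nu=[-2.7412]  x^+=[-2.9520, -0.3753]  P^+=[0.1677 -0.1552; -0.1552 1.8367]

P_post[0,0] = 0.1677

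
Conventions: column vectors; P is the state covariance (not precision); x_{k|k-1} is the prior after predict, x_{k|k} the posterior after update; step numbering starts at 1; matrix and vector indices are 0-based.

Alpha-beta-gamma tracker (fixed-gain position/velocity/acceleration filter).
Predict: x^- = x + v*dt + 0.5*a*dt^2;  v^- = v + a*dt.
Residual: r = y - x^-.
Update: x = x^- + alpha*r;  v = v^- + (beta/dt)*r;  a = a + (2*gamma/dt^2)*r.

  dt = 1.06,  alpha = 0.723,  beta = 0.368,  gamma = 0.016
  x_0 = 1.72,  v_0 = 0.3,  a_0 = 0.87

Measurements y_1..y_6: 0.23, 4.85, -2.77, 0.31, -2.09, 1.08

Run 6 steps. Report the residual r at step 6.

resid = 1.8469

step 1: x_pred=2.5268  r=-2.2968  x^+=0.8662  v^+=0.4248  a^+=0.8046
step 2: x_pred=1.7685  r=3.0815  x^+=3.9964  v^+=2.3475  a^+=0.8923
step 3: x_pred=6.9861  r=-9.7561  x^+=-0.0676  v^+=-0.0936  a^+=0.6145
step 4: x_pred=0.1784  r=0.1316  x^+=0.2735  v^+=0.6034  a^+=0.6182
step 5: x_pred=1.2605  r=-3.3505  x^+=-1.1619  v^+=0.0956  a^+=0.5228
step 6: x_pred=-0.7669  r=1.8469  x^+=0.5684  v^+=1.2909  a^+=0.5754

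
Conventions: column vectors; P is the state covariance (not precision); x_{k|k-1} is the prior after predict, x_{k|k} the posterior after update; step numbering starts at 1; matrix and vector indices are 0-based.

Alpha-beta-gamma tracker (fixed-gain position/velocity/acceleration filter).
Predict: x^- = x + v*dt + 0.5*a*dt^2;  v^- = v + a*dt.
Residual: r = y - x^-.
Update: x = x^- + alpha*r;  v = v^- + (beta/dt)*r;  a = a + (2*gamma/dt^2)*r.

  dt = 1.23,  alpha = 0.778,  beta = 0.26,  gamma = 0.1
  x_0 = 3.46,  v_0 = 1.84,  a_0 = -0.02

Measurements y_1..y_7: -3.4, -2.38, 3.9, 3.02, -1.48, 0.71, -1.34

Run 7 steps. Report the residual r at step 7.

resid = -1.0250

step 1: x_pred=5.7081  r=-9.1081  x^+=-1.3780  v^+=-0.1099  a^+=-1.2241
step 2: x_pred=-2.4391  r=0.0591  x^+=-2.3931  v^+=-1.6030  a^+=-1.2162
step 3: x_pred=-5.2848  r=9.1848  x^+=1.8610  v^+=-1.1575  a^+=-0.0020
step 4: x_pred=0.4358  r=2.5842  x^+=2.4463  v^+=-0.6137  a^+=0.3396
step 5: x_pred=1.9483  r=-3.4283  x^+=-0.7189  v^+=-0.9207  a^+=-0.1136
step 6: x_pred=-1.9373  r=2.6473  x^+=0.1223  v^+=-0.5009  a^+=0.2363
step 7: x_pred=-0.3150  r=-1.0250  x^+=-1.1124  v^+=-0.4268  a^+=0.1008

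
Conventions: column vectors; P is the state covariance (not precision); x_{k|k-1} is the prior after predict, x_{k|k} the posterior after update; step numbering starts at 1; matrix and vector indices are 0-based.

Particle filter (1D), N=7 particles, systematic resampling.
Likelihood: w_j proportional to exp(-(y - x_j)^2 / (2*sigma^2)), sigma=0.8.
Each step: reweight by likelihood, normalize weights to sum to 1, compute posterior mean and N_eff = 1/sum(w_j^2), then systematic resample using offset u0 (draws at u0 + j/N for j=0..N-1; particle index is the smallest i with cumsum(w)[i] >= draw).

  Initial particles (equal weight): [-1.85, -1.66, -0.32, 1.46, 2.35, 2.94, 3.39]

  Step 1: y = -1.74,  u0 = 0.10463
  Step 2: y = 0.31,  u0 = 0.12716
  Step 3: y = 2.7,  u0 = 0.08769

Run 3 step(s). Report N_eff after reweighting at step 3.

step 1: w=[0.4517, 0.4537, 0.0944, 0.0002, 0.0000, 0.0000, 0.0000]  mean=-1.6189  Neff=2.3875  idx=[0, 0, 0, 1, 1, 1, 2]
step 2: w=[0.0273, 0.0273, 0.0273, 0.0504, 0.0504, 0.0504, 0.7668]  mean=-0.6480  Neff=1.6726  idx=[3, 6, 6, 6, 6, 6, 6]
step 3: w=[0.0001, 0.1667, 0.1667, 0.1667, 0.1667, 0.1667, 0.1667]  mean=-0.3201  Neff=6.0009  idx=[1, 2, 3, 4, 4, 5, 6]

N_eff = 6.0009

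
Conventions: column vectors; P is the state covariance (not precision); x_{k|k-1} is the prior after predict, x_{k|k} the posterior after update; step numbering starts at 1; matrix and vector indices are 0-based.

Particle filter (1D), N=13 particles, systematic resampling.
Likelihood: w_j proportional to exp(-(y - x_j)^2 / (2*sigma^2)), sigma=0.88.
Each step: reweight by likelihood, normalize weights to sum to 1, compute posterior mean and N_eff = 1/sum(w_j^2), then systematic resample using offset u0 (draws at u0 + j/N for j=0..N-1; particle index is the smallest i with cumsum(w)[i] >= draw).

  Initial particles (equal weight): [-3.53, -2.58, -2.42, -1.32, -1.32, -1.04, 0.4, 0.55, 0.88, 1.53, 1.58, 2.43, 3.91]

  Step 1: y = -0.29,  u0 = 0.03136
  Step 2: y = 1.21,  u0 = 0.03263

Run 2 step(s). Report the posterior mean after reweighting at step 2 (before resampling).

step 1: w=[0.0003, 0.0089, 0.0140, 0.1325, 0.1325, 0.1827, 0.1932, 0.1666, 0.1086, 0.0310, 0.0275, 0.0022, 0.0000]  mean=-0.2371  Neff=6.7853  idx=[3, 3, 4, 4, 5, 5, 6, 6, 6, 7, 7, 8, 9]
step 2: w=[0.0029, 0.0029, 0.0029, 0.0029, 0.0069, 0.0069, 0.1194, 0.1194, 0.1194, 0.1377, 0.1377, 0.1700, 0.1707]  mean=0.6757  Neff=7.1997  idx=[6, 6, 7, 7, 8, 9, 9, 10, 10, 11, 11, 12, 12]

post_mean = 0.6757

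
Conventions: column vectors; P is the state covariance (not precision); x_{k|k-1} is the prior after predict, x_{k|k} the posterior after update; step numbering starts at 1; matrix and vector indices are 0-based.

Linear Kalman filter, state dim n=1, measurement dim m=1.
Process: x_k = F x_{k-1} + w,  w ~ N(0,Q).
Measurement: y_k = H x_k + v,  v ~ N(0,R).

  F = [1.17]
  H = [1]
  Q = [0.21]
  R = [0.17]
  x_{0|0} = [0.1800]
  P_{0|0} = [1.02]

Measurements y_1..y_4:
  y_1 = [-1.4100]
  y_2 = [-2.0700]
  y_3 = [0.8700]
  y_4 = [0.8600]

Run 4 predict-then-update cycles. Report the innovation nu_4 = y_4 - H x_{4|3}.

step 1: x^-=[0.2106]  P^-=[1.6063]  S=[1.7763]  K=[0.9043]  nu=[-1.6206]  x^+=[-1.2549]  P^+=[0.1537]
step 2: x^-=[-1.4682]  P^-=[0.4204]  S=[0.5904]  K=[0.7121]  nu=[-0.6018]  x^+=[-1.8967]  P^+=[0.1211]
step 3: x^-=[-2.2192]  P^-=[0.3757]  S=[0.5457]  K=[0.6885]  nu=[3.0892]  x^+=[-0.0923]  P^+=[0.1170]
step 4: x^-=[-0.1080]  P^-=[0.3702]  S=[0.5402]  K=[0.6853]  nu=[0.9680]  x^+=[0.5554]  P^+=[0.1165]

innov = [0.9680]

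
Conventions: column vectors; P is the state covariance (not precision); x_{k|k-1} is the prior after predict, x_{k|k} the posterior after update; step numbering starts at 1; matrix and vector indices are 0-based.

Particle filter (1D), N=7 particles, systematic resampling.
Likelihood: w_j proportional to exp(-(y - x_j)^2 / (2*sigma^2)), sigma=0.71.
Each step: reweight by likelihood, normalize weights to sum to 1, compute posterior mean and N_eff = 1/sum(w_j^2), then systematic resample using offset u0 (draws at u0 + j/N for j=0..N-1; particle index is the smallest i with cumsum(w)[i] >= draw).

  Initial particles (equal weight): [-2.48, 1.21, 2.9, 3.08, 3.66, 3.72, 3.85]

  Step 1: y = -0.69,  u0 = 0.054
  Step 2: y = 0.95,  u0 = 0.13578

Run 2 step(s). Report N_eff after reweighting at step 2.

N_eff = 3.0001

step 1: w=[0.5993, 0.4007, 0.0000, 0.0000, 0.0000, 0.0000, 0.0000]  mean=-1.0013  Neff=1.9243  idx=[0, 0, 0, 0, 1, 1, 1]
step 2: w=[0.0000, 0.0000, 0.0000, 0.0000, 0.3333, 0.3333, 0.3333]  mean=1.2100  Neff=3.0001  idx=[4, 4, 5, 5, 6, 6, 6]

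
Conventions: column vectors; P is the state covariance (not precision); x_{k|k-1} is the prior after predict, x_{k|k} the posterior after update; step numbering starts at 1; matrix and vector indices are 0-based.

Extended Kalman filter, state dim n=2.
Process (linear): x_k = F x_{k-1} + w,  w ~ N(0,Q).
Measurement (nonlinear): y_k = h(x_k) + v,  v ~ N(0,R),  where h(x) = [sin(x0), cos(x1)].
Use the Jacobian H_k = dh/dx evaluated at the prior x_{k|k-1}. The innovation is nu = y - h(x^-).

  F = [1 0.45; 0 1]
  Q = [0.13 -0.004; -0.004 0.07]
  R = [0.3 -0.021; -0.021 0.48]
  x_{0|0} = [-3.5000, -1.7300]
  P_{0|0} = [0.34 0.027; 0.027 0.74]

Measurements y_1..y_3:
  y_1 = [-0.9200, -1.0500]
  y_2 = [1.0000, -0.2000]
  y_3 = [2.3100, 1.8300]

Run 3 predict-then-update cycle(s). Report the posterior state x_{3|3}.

step 1: x^-=[-4.2785, -1.7300]  P^-=[0.6442 0.3560; 0.3560 0.8100]  H_jac=[-0.4204 0.0000; 0.0000 0.9874]  S=[0.4138 -0.1688; -0.1688 1.2696]  K=[-0.5725 0.2007; -0.1108 0.6152]  nu=[-1.8273, -0.8915]  x^+=[-3.4113, -2.0760]  P^+=[0.4186 0.1098; 0.1098 0.3014]
step 2: x^-=[-4.3455, -2.0760]  P^-=[0.7084 0.2414; 0.2414 0.3714]  H_jac=[-0.3587 0.0000; 0.0000 0.8751]  S=[0.3911 -0.0968; -0.0968 0.7644]  K=[-0.6000 0.2004; -0.1199 0.4100]  nu=[0.0665, 0.2840]  x^+=[-4.3286, -1.9676]  P^+=[0.5136 0.1243; 0.1243 0.2278]
step 3: x^-=[-5.2140, -1.9676]  P^-=[0.8016 0.2228; 0.2228 0.2978]  H_jac=[0.4808 0.0000; 0.0000 0.9223]  S=[0.4853 0.0778; 0.0778 0.7333]  K=[0.7622 0.1994; 0.1635 0.3572]  nu=[1.4332, 2.2164]  x^+=[-3.6797, -0.9416]  P^+=[0.4669 0.0864; 0.0864 0.1822]

x_post = [-3.6797, -0.9416]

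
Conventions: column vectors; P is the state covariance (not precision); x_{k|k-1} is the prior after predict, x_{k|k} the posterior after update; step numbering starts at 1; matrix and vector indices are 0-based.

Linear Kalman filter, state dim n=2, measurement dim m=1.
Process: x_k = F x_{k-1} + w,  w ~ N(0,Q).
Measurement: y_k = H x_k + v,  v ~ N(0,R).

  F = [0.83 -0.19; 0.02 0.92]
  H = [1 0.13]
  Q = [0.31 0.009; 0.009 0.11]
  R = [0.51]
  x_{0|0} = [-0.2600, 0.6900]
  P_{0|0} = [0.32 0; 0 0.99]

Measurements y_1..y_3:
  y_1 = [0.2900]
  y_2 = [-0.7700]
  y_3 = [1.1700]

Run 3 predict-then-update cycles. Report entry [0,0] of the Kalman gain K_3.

K[0,0] = 0.5369

step 1: x^-=[-0.3469, 0.6296]  P^-=[0.5662 -0.1587; -0.1587 0.9481]  S=[1.0509]  K=[0.5191; -0.0338]  nu=[0.5551]  x^+=[-0.0588, 0.6109]  P^+=[0.2830 -0.1403; -0.1403 0.9469]
step 2: x^-=[-0.1648, 0.5608]  P^-=[0.5834 -0.2584; -0.2584 0.9064]  S=[1.0415]  K=[0.5279; -0.1350]  nu=[-0.6781]  x^+=[-0.5228, 0.6523]  P^+=[0.2932 -0.1842; -0.1842 0.8874]
step 3: x^-=[-0.5578, 0.5897]  P^-=[0.6021 -0.2812; -0.2812 0.8544]  S=[1.0534]  K=[0.5369; -0.1615]  nu=[1.6512]  x^+=[0.3286, 0.3230]  P^+=[0.2985 -0.1899; -0.1899 0.8270]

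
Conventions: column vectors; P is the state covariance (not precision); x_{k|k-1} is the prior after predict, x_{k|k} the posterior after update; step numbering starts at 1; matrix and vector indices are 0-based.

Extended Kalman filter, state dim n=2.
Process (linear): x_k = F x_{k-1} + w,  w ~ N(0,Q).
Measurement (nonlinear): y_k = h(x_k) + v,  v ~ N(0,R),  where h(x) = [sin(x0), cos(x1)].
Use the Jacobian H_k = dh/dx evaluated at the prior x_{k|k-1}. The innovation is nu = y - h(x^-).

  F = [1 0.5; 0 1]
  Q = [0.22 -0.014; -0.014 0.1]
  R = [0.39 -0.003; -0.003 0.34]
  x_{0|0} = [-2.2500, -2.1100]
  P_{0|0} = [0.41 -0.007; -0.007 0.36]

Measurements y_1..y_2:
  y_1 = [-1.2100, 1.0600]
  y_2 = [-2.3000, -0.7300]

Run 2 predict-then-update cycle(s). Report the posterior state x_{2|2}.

step 1: x^-=[-3.3050, -2.1100]  P^-=[0.7130 0.1590; 0.1590 0.4600]  H_jac=[-0.9867 0.0000; 0.0000 0.8581]  S=[1.0841 -0.1376; -0.1376 0.6787]  K=[-0.6399 0.0713; -0.0728 0.5668]  nu=[-1.3727, 1.5735]  x^+=[-2.3145, -1.1183]  P^+=[0.2531 0.0305; 0.0305 0.2248]
step 2: x^-=[-2.8736, -1.1183]  P^-=[0.5598 0.1289; 0.1289 0.3248]  H_jac=[-0.9643 0.0000; 0.0000 0.8993]  S=[0.9106 -0.1148; -0.1148 0.6027]  K=[-0.5826 0.0814; -0.0773 0.4700]  nu=[-2.0352, -1.1672]  x^+=[-1.7829, -1.5096]  P^+=[0.2359 0.0327; 0.0327 0.1779]

x_post = [-1.7829, -1.5096]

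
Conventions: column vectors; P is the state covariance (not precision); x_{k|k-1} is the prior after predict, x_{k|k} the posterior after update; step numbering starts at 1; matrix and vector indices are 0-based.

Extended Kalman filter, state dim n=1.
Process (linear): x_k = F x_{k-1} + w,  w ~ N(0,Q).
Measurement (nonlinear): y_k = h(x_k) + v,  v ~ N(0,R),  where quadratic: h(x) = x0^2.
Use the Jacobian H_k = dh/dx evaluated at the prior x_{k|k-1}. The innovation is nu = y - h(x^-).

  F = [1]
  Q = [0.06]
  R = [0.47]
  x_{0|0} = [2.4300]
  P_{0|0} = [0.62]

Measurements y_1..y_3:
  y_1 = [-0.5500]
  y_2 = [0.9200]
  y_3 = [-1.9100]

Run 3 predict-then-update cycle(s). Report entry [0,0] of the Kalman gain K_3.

step 1: x^-=[2.4300]  P^-=[0.6800]  H_jac=[4.8600]  S=[16.5313]  K=[0.1999]  nu=[-6.4549]  x^+=[1.1396]  P^+=[0.0193]
step 2: x^-=[1.1396]  P^-=[0.0793]  H_jac=[2.2792]  S=[0.8821]  K=[0.2050]  nu=[-0.3787]  x^+=[1.0620]  P^+=[0.0423]
step 3: x^-=[1.0620]  P^-=[0.1023]  H_jac=[2.1239]  S=[0.9314]  K=[0.2332]  nu=[-3.0378]  x^+=[0.3535]  P^+=[0.0516]

K[0,0] = 0.2332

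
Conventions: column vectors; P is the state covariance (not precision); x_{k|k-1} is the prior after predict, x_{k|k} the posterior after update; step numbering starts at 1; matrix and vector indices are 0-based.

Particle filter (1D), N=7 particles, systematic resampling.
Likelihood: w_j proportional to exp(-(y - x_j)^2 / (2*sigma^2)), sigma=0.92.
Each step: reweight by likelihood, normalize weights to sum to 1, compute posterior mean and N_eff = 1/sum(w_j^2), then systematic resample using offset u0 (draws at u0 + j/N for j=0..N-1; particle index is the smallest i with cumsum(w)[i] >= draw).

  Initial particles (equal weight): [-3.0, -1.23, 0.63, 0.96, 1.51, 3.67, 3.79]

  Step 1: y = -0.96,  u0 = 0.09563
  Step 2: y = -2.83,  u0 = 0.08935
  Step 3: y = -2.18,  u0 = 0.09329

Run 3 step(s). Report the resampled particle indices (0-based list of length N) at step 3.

resampled_idx = [0, 1, 2, 3, 4, 5, 6]

step 1: w=[0.0608, 0.6800, 0.1595, 0.0804, 0.0193, 0.0000, 0.0000]  mean=-0.8118  Neff=2.0064  idx=[1, 1, 1, 1, 1, 2, 3]
step 2: w=[0.1998, 0.1998, 0.1998, 0.1998, 0.1998, 0.0008, 0.0002]  mean=-1.2282  Neff=5.0096  idx=[0, 1, 1, 2, 3, 4, 4]
step 3: w=[0.1429, 0.1429, 0.1429, 0.1429, 0.1429, 0.1429, 0.1429]  mean=-1.2300  Neff=7.0000  idx=[0, 1, 2, 3, 4, 5, 6]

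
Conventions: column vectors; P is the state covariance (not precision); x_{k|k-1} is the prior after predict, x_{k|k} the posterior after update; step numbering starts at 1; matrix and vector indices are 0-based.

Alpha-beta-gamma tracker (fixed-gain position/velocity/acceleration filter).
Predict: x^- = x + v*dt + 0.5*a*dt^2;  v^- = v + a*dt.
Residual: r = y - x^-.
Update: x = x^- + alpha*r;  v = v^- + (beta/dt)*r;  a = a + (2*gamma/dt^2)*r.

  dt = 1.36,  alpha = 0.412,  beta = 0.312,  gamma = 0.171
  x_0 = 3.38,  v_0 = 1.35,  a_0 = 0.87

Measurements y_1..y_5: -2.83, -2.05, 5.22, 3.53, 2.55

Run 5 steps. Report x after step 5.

x_post = 1.2447

step 1: x_pred=6.0206  r=-8.8506  x^+=2.3741  v^+=0.5028  a^+=-0.7665
step 2: x_pred=2.3490  r=-4.3990  x^+=0.5366  v^+=-1.5489  a^+=-1.5799
step 3: x_pred=-3.0309  r=8.2509  x^+=0.3684  v^+=-1.8047  a^+=-0.0543
step 4: x_pred=-2.1361  r=5.6661  x^+=0.1983  v^+=-0.5786  a^+=0.9934
step 5: x_pred=0.3301  r=2.2199  x^+=1.2447  v^+=1.2817  a^+=1.4039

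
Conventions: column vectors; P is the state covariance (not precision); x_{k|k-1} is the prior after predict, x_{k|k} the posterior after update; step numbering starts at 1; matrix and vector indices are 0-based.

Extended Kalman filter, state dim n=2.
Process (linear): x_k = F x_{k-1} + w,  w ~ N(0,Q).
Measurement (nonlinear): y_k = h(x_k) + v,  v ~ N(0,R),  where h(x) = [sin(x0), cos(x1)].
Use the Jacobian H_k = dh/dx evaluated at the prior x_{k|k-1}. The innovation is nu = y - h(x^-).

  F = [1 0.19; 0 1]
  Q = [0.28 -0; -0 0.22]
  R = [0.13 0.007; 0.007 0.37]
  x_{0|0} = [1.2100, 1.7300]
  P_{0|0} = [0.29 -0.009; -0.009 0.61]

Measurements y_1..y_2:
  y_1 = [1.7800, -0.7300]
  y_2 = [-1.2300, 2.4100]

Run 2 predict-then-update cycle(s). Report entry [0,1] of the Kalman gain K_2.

step 1: x^-=[1.5387, 1.7300]  P^-=[0.5886 0.1069; 0.1069 0.8300]  H_jac=[0.0321 0.0000; 0.0000 -0.9874]  S=[0.1306 0.0036; 0.0036 1.1791]  K=[0.1471 -0.0900; 0.0455 -0.6951]  nu=[0.7805, -0.5715]  x^+=[1.7049, 2.1628]  P^+=[0.5763 0.0327; 0.0327 0.2602]
step 2: x^-=[2.1159, 2.1628]  P^-=[0.8781 0.0821; 0.0821 0.4802]  H_jac=[-0.5185 0.0000; 0.0000 -0.8298]  S=[0.3661 0.0423; 0.0423 0.7007]  K=[-1.2412 -0.0223; -0.0509 -0.5656]  nu=[-2.0851, 2.9680]  x^+=[4.6378, 0.5901]  P^+=[0.3115 0.0204; 0.0204 0.2526]

K[0,1] = -0.0223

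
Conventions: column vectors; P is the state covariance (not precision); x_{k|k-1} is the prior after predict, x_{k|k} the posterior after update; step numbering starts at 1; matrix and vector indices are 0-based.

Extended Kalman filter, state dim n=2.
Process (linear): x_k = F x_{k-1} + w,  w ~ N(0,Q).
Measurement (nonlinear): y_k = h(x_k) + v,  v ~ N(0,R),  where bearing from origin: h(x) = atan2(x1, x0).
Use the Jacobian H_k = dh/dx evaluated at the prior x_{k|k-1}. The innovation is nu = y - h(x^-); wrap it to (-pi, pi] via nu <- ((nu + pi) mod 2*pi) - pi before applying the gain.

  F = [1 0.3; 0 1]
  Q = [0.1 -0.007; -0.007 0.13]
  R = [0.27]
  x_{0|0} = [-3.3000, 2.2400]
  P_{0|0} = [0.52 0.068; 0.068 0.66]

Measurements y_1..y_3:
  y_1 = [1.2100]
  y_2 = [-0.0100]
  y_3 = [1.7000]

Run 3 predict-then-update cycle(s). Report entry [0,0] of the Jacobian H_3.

step 1: x^-=[-2.6280, 2.2400]  P^-=[0.7202 0.2590; 0.2590 0.7900]  H_jac=[-0.1879 -0.2204]  S=[0.3552]  K=[-0.5415; -0.6271]  nu=[-1.2257]  x^+=[-1.9642, 3.0087]  P^+=[0.6160 0.1384; 0.1384 0.6503]
step 2: x^-=[-1.0616, 3.0087]  P^-=[0.8576 0.3265; 0.3265 0.7803]  H_jac=[-0.2956 -0.1043]  S=[0.3735]  K=[-0.7697; -0.4762]  nu=[-1.9200]  x^+=[0.4163, 3.9229]  P^+=[0.6363 0.1895; 0.1895 0.6956]
step 3: x^-=[1.5932, 3.9229]  P^-=[0.9126 0.3912; 0.3912 0.8256]  H_jac=[-0.2188 0.0889]  S=[0.3050]  K=[-0.5407; -0.0401]  nu=[0.5150]  x^+=[1.3147, 3.9023]  P^+=[0.8234 0.3846; 0.3846 0.8251]

H_jac[0,0] = -0.2188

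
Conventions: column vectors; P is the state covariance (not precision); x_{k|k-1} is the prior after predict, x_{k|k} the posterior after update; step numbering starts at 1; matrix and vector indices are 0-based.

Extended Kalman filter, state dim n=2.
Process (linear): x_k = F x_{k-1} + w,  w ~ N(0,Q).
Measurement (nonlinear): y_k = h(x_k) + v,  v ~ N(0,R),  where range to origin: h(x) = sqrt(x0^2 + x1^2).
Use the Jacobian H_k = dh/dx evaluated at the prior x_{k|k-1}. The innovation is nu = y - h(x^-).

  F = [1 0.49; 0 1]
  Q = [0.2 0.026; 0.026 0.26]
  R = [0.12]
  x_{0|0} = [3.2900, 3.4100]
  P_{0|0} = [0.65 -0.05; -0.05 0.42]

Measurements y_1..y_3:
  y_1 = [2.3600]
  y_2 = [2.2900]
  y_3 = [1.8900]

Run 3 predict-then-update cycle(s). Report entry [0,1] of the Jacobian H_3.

H_jac[0,1] = 0.3192

step 1: x^-=[4.9609, 3.4100]  P^-=[0.9018 0.1818; 0.1818 0.6800]  H_jac=[0.8241 0.5665]  S=[1.1204]  K=[0.7553; 0.4775]  nu=[-3.6599]  x^+=[2.1968, 1.6623]  P^+=[0.2628 -0.2223; -0.2223 0.4245]
step 2: x^-=[3.0113, 1.6623]  P^-=[0.3469 0.0117; 0.0117 0.6845]  H_jac=[0.8755 0.4833]  S=[0.5557]  K=[0.5567; 0.6139]  nu=[-1.1497]  x^+=[2.3713, 0.9566]  P^+=[0.1746 -0.1781; -0.1781 0.4751]
step 3: x^-=[2.8400, 0.9566]  P^-=[0.3141 0.0807; 0.0807 0.7351]  H_jac=[0.9477 0.3192]  S=[0.5258]  K=[0.6151; 0.5916]  nu=[-1.1068]  x^+=[2.1592, 0.3018]  P^+=[0.1152 -0.1107; -0.1107 0.5511]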